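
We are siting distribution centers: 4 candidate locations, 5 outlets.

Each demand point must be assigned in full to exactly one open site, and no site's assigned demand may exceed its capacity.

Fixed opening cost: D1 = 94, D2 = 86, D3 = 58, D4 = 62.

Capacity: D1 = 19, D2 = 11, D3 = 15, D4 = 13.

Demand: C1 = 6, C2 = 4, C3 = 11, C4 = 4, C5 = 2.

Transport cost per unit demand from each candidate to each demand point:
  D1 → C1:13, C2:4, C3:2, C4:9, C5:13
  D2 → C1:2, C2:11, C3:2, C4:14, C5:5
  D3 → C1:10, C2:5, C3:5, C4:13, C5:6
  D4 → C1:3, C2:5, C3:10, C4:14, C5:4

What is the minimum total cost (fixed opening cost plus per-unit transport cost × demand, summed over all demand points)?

256

Open {D1, D4}; cheapest assignment that respects the capacities:
  D1 (cap 19, load 19): C2, C3, C4 — cost 4×4 + 11×2 + 4×9 = 74
  D4 (cap 13, load 8): C1, C5 — cost 6×3 + 2×4 = 26
  Shipping 100, fixed 156 → total 256.
  Any other capacity-feasible assignment to {D1, D4} ships for at least 100.
Compare {D3, D4}: its best feasible assignment gives total 273.
Compare {D1, D2}: its best feasible assignment gives total 276.
Every other set of open sites that can feasibly serve all demand totals ≥ 273 even under its best assignment. Minimum: 256.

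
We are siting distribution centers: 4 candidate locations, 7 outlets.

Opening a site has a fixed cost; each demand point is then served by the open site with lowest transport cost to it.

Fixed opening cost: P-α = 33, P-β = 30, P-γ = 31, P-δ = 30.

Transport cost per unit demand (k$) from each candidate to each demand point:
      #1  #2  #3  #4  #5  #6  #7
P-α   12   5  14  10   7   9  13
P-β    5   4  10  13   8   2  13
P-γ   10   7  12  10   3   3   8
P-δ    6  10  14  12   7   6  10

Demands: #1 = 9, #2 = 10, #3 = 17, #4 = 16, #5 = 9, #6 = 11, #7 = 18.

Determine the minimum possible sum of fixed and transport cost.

Open {P-β, P-γ}: assign each demand point to its cheapest open site.
  #1→P-β 9×5=45, #2→P-β 10×4=40, #3→P-β 17×10=170, #4→P-γ 16×10=160, #5→P-γ 9×3=27, #6→P-β 11×2=22, #7→P-γ 18×8=144
  transport cost 608, fixed 61 → total 669.
Compare {P-β, P-γ, P-δ}: transport cost 608 + fixed 91 = 699.
Compare {P-α, P-β, P-γ}: transport cost 608 + fixed 94 = 702.
Compare {P-α, P-β, P-γ, P-δ}: transport cost 608 + fixed 124 = 732.
All other subsets cost ≥ 699. Minimum total cost: 669.

669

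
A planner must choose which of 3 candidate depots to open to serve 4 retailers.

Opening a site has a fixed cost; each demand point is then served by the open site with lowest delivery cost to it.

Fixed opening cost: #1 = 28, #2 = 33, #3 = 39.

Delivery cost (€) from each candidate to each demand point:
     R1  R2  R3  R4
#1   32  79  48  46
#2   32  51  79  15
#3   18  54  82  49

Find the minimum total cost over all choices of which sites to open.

Open {#1, #2}: assign each demand point to its cheapest open site.
  R1→#1 32, R2→#2 51, R3→#1 48, R4→#2 15
  delivery cost 146, fixed 61 → total 207.
Compare {#2}: delivery cost 177 + fixed 33 = 210.
Compare {#1, #2, #3}: delivery cost 132 + fixed 100 = 232.
Compare {#1}: delivery cost 205 + fixed 28 = 233.
All other subsets cost ≥ 210. Minimum total cost: 207.

207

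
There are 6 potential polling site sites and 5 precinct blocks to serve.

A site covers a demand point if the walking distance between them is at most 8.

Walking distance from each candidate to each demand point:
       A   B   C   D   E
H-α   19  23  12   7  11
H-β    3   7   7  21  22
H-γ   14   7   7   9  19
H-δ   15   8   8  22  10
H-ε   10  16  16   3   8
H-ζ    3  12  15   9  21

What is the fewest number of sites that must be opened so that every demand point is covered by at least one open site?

2

Coverage sets (demand points within 8 of each site):
  H-α: {D}
  H-β: {A, B, C}
  H-γ: {B, C}
  H-δ: {B, C}
  H-ε: {D, E}
  H-ζ: {A}
No single site covers all 5 demand points.
But {H-β, H-ε} covers everything, so the minimum is 2.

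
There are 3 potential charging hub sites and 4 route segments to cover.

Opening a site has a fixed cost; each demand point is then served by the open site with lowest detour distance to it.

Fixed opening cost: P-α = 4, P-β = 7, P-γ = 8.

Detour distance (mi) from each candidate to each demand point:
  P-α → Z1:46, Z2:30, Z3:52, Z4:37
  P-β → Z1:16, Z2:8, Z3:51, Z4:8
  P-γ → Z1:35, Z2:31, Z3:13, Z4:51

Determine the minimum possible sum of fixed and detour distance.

Open {P-β, P-γ}: assign each demand point to its cheapest open site.
  Z1→P-β 16, Z2→P-β 8, Z3→P-γ 13, Z4→P-β 8
  detour distance 45, fixed 15 → total 60.
Compare {P-α, P-β, P-γ}: detour distance 45 + fixed 19 = 64.
Compare {P-β}: detour distance 83 + fixed 7 = 90.
Compare {P-α, P-β}: detour distance 83 + fixed 11 = 94.
All other subsets cost ≥ 64. Minimum total cost: 60.

60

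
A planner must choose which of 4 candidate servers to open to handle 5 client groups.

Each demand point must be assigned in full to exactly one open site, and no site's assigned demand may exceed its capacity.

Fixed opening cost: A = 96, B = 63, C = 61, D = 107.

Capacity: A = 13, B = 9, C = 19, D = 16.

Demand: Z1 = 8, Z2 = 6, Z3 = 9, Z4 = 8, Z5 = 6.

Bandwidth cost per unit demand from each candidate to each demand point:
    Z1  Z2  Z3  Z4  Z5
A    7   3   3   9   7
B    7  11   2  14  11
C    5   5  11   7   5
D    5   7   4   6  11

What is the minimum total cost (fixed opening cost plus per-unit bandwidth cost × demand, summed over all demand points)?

394

Open {A, B, C}; cheapest assignment that respects the capacities:
  A (cap 13, load 12): Z2, Z5 — cost 6×3 + 6×7 = 60
  B (cap 9, load 9): Z3 — cost 9×2 = 18
  C (cap 19, load 16): Z1, Z4 — cost 8×5 + 8×7 = 96
  Shipping 174, fixed 220 → total 394.
  Any other capacity-feasible assignment to {A, B, C} ships for at least 174.
Compare {B, C, D}: its best feasible assignment gives total 397.
Compare {A, B, D}: its best feasible assignment gives total 432.
Every other set of open sites that can feasibly serve all demand totals ≥ 397 even under its best assignment. Minimum: 394.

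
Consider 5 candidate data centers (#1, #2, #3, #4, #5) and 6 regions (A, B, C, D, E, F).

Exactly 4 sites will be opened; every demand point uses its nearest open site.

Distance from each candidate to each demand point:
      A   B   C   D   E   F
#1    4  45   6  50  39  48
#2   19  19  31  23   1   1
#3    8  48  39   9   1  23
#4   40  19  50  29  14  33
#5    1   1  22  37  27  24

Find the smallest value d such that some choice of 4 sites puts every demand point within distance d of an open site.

9

Open {#1, #2, #3, #5}.
  Farthest demand point is D at distance 9 (to #3); all others are ≤ 9.
With {#1, #2, #3, #4} the worst case is 19.
With {#2, #3, #4, #5} the worst case is 22.
No size-4 selection achieves below 9.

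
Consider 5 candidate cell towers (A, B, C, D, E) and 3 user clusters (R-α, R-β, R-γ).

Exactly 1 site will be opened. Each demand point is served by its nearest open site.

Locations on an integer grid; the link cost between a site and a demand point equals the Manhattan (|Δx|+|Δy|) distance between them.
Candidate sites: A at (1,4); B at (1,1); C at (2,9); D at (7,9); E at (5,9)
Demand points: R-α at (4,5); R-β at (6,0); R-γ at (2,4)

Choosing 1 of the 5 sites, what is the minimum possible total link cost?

14

Open {A}.
  R-α→A 4, R-β→A 9, R-γ→A 1  ⇒ total 14.
Compare {B}: total 17.
Compare {E}: total 23.
No size-1 selection does better; minimum is 14.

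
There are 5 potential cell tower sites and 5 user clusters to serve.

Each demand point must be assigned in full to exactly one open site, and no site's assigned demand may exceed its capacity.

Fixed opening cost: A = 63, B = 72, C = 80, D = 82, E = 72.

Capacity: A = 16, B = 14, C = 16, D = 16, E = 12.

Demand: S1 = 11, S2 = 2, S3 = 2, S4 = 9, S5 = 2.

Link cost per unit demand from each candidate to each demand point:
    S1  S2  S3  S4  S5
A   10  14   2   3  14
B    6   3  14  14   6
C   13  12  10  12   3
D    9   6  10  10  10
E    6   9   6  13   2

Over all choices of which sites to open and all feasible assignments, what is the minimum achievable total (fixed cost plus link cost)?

Open {A, B}; cheapest assignment that respects the capacities:
  A (cap 16, load 13): S3, S4, S5 — cost 2×2 + 9×3 + 2×14 = 59
  B (cap 14, load 13): S1, S2 — cost 11×6 + 2×3 = 72
  Shipping 131, fixed 135 → total 266.
  Any other capacity-feasible assignment to {A, B} ships for at least 131.
Compare {A, E}: its best feasible assignment gives total 288.
Compare {A, D}: its best feasible assignment gives total 307.
Every other set of open sites that can feasibly serve all demand totals ≥ 288 even under its best assignment. Minimum: 266.

266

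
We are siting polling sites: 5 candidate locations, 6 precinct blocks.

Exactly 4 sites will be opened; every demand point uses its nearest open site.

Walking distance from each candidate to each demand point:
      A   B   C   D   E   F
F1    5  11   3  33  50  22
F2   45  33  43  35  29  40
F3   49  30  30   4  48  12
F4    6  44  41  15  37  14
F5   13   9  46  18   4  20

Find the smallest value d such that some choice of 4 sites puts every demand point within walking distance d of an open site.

12

Open {F1, F2, F3, F5}.
  Farthest demand point is F at walking distance 12 (to F3); all others are ≤ 12.
With {F1, F3, F4, F5} the worst case is 12.
With {F1, F2, F4, F5} the worst case is 15.
No size-4 selection achieves below 12.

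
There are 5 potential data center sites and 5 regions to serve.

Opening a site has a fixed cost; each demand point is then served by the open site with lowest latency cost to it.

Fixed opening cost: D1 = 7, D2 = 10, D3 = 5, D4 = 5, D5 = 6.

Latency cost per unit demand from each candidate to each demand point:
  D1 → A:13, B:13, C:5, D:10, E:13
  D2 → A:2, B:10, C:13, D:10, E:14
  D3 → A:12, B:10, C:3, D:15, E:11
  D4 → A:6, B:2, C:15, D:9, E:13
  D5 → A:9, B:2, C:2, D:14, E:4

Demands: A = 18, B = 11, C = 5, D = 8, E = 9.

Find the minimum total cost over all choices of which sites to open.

Open {D2, D4, D5}: assign each demand point to its cheapest open site.
  A→D2 18×2=36, B→D4 11×2=22, C→D5 5×2=10, D→D4 8×9=72, E→D5 9×4=36
  latency cost 176, fixed 21 → total 197.
Compare {D2, D5}: latency cost 184 + fixed 16 = 200.
Compare {D2, D3, D4, D5}: latency cost 176 + fixed 26 = 202.
Compare {D1, D2, D4, D5}: latency cost 176 + fixed 28 = 204.
All other subsets cost ≥ 200. Minimum total cost: 197.

197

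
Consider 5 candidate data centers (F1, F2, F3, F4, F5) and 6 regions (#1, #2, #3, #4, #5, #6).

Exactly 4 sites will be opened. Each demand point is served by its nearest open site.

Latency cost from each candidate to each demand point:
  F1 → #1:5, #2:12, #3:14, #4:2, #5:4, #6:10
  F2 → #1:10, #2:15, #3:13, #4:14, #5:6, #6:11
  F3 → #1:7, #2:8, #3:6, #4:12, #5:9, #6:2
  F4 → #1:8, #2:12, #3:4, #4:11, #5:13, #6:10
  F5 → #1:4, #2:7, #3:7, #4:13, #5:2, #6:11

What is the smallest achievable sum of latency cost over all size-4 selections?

Open {F1, F3, F4, F5}.
  #1→F5 4, #2→F5 7, #3→F4 4, #4→F1 2, #5→F5 2, #6→F3 2  ⇒ total 21.
Compare {F1, F2, F3, F5}: total 23.
Compare {F1, F2, F3, F4}: total 25.
No size-4 selection does better; minimum is 21.

21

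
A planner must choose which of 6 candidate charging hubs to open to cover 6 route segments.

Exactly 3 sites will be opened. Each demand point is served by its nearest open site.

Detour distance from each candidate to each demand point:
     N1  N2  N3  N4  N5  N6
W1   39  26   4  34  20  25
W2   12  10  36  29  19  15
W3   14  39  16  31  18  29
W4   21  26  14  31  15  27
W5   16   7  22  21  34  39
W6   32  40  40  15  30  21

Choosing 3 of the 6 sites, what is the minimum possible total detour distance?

75

Open {W1, W2, W6}.
  N1→W2 12, N2→W2 10, N3→W1 4, N4→W6 15, N5→W2 19, N6→W2 15  ⇒ total 75.
Compare {W1, W2, W5}: total 78.
Compare {W2, W4, W6}: total 81.
No size-3 selection does better; minimum is 75.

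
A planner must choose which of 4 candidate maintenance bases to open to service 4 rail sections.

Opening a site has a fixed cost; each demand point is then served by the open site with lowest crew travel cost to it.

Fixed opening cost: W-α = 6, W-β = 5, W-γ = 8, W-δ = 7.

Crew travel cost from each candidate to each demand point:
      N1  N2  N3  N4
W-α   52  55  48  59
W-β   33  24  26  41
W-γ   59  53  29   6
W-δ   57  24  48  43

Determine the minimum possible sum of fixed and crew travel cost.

102

Open {W-β, W-γ}: assign each demand point to its cheapest open site.
  N1→W-β 33, N2→W-β 24, N3→W-β 26, N4→W-γ 6
  crew travel cost 89, fixed 13 → total 102.
Compare {W-α, W-β, W-γ}: crew travel cost 89 + fixed 19 = 108.
Compare {W-β, W-γ, W-δ}: crew travel cost 89 + fixed 20 = 109.
Compare {W-α, W-β, W-γ, W-δ}: crew travel cost 89 + fixed 26 = 115.
All other subsets cost ≥ 108. Minimum total cost: 102.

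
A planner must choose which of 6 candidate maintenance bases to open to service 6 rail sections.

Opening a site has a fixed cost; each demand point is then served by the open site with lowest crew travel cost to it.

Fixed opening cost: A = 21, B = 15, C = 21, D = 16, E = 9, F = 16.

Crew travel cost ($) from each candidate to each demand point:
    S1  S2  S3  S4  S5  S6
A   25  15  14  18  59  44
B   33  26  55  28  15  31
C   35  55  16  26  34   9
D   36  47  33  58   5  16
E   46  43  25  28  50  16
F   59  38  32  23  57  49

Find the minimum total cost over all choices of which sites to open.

130

Open {A, D}: assign each demand point to its cheapest open site.
  S1→A 25, S2→A 15, S3→A 14, S4→A 18, S5→D 5, S6→D 16
  crew travel cost 93, fixed 37 → total 130.
Compare {A, D, E}: crew travel cost 93 + fixed 46 = 139.
Compare {A, C, D}: crew travel cost 86 + fixed 58 = 144.
Compare {A, B, D}: crew travel cost 93 + fixed 52 = 145.
All other subsets cost ≥ 139. Minimum total cost: 130.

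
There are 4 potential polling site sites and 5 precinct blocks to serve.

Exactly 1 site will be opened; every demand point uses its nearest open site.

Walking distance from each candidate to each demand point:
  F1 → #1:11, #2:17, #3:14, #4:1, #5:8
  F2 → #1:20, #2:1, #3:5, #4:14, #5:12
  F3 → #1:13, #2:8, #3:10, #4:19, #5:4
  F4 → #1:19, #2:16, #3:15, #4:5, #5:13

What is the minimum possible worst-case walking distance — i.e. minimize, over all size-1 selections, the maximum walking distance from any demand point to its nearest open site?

17

Open {F1}.
  Farthest demand point is #2 at walking distance 17 (to F1); all others are ≤ 17.
With {F3} the worst case is 19.
With {F4} the worst case is 19.
No size-1 selection achieves below 17.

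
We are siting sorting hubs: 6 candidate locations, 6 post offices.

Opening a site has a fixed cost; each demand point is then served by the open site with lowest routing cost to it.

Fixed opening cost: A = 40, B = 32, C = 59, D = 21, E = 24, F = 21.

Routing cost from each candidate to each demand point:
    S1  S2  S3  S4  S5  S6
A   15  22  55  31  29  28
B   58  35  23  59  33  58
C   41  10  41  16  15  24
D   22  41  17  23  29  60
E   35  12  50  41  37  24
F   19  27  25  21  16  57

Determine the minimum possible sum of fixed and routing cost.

162

Open {E, F}: assign each demand point to its cheapest open site.
  S1→F 19, S2→E 12, S3→F 25, S4→F 21, S5→F 16, S6→E 24
  routing cost 117, fixed 45 → total 162.
Compare {D, E}: routing cost 127 + fixed 45 = 172.
Compare {D, E, F}: routing cost 109 + fixed 66 = 175.
Compare {C, D}: routing cost 104 + fixed 80 = 184.
All other subsets cost ≥ 172. Minimum total cost: 162.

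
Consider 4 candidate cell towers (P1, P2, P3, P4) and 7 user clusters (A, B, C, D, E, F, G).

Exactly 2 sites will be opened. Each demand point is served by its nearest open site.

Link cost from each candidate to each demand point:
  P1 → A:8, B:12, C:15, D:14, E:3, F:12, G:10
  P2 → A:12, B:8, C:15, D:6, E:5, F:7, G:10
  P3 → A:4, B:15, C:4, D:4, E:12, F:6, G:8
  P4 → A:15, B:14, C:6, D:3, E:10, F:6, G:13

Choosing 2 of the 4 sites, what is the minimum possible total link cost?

Open {P2, P3}.
  A→P3 4, B→P2 8, C→P3 4, D→P3 4, E→P2 5, F→P3 6, G→P3 8  ⇒ total 39.
Compare {P1, P3}: total 41.
Compare {P1, P4}: total 48.
No size-2 selection does better; minimum is 39.

39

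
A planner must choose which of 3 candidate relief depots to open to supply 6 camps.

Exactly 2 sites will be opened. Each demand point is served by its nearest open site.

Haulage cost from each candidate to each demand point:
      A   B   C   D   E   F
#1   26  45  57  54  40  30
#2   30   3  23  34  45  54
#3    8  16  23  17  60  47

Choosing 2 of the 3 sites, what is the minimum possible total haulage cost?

Open {#1, #3}.
  A→#3 8, B→#3 16, C→#3 23, D→#3 17, E→#1 40, F→#1 30  ⇒ total 134.
Compare {#2, #3}: total 143.
Compare {#1, #2}: total 156.

134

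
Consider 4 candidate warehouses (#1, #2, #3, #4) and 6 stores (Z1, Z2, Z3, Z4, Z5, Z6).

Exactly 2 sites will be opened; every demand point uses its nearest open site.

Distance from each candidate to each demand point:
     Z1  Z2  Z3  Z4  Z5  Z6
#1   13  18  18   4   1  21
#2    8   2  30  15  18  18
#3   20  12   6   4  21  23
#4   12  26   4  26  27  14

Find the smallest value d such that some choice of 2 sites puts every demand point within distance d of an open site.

Open {#1, #2}.
  Farthest demand point is Z3 at distance 18 (to #1); all others are ≤ 18.
With {#1, #4} the worst case is 18.
With {#2, #3} the worst case is 18.
No size-2 selection achieves below 18.

18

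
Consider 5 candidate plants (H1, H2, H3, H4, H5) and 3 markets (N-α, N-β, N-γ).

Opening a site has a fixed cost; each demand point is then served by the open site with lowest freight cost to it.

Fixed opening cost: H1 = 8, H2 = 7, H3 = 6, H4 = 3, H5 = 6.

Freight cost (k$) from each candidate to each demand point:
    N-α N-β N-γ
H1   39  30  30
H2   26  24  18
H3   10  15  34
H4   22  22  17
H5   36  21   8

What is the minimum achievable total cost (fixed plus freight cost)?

Open {H3, H5}: assign each demand point to its cheapest open site.
  N-α→H3 10, N-β→H3 15, N-γ→H5 8
  freight cost 33, fixed 12 → total 45.
Compare {H3, H4, H5}: freight cost 33 + fixed 15 = 48.
Compare {H3, H4}: freight cost 42 + fixed 9 = 51.
Compare {H2, H3, H5}: freight cost 33 + fixed 19 = 52.
All other subsets cost ≥ 48. Minimum total cost: 45.

45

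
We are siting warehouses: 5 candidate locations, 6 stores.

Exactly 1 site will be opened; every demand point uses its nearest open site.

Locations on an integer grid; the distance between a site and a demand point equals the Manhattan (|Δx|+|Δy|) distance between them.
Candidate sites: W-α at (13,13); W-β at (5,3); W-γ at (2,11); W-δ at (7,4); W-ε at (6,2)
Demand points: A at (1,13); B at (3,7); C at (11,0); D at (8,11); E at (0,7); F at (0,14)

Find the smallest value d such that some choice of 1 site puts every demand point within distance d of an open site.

Open {W-β}.
  Farthest demand point is F at distance 16 (to W-β); all others are ≤ 16.
With {W-δ} the worst case is 17.
With {W-ε} the worst case is 18.
No size-1 selection achieves below 16.

16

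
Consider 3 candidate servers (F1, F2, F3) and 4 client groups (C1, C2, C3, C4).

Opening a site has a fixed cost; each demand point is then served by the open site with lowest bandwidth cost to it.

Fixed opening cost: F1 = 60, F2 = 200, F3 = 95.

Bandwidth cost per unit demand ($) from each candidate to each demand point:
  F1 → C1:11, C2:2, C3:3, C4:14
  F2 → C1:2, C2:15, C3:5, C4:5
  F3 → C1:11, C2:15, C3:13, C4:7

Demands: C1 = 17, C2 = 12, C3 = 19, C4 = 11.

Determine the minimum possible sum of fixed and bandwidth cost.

Open {F1, F2}: assign each demand point to its cheapest open site.
  C1→F2 17×2=34, C2→F1 12×2=24, C3→F1 19×3=57, C4→F2 11×5=55
  bandwidth cost 170, fixed 260 → total 430.
Compare {F1}: bandwidth cost 422 + fixed 60 = 482.
Compare {F1, F3}: bandwidth cost 345 + fixed 155 = 500.
Compare {F1, F2, F3}: bandwidth cost 170 + fixed 355 = 525.
All other subsets cost ≥ 482. Minimum total cost: 430.

430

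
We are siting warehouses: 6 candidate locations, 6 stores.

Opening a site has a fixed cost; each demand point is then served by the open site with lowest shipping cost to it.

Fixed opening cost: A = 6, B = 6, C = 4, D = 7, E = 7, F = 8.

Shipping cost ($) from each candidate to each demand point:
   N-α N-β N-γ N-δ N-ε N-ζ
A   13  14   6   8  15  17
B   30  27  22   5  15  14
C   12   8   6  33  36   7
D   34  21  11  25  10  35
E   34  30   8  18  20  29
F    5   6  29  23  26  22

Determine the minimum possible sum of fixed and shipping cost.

Open {B, C, F}: assign each demand point to its cheapest open site.
  N-α→F 5, N-β→F 6, N-γ→C 6, N-δ→B 5, N-ε→B 15, N-ζ→C 7
  shipping cost 44, fixed 18 → total 62.
Compare {B, C}: shipping cost 53 + fixed 10 = 63.
Compare {B, C, D, F}: shipping cost 39 + fixed 25 = 64.
Compare {A, C, F}: shipping cost 47 + fixed 18 = 65.
All other subsets cost ≥ 63. Minimum total cost: 62.

62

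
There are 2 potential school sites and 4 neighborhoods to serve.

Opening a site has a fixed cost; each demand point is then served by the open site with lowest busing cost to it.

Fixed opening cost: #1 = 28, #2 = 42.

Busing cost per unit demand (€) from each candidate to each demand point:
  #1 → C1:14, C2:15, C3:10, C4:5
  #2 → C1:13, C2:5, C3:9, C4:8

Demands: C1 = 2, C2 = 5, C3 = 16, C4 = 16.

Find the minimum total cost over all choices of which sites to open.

Open {#1, #2}: assign each demand point to its cheapest open site.
  C1→#2 2×13=26, C2→#2 5×5=25, C3→#2 16×9=144, C4→#1 16×5=80
  busing cost 275, fixed 70 → total 345.
Compare {#2}: busing cost 323 + fixed 42 = 365.
Compare {#1}: busing cost 343 + fixed 28 = 371.

345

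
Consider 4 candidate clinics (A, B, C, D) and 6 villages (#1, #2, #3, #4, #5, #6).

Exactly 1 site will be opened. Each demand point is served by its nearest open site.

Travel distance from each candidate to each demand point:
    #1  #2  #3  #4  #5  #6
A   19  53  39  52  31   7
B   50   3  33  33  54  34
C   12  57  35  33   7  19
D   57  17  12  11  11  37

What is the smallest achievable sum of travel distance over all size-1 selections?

Open {D}.
  #1→D 57, #2→D 17, #3→D 12, #4→D 11, #5→D 11, #6→D 37  ⇒ total 145.
Compare {C}: total 163.
Compare {A}: total 201.
No size-1 selection does better; minimum is 145.

145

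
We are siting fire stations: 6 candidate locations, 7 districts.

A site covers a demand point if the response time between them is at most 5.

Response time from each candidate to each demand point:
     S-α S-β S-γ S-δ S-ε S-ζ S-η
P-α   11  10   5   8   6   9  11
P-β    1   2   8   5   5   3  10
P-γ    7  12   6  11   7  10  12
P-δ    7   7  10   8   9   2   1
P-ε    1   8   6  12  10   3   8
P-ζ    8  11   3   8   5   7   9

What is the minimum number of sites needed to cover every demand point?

3

Coverage sets (demand points within 5 of each site):
  P-α: {S-γ}
  P-β: {S-α, S-β, S-δ, S-ε, S-ζ}
  P-γ: {}
  P-δ: {S-ζ, S-η}
  P-ε: {S-α, S-ζ}
  P-ζ: {S-γ, S-ε}
No 2 sites suffice: every size-2 union leaves at least one demand point uncovered.
But {P-α, P-β, P-δ} covers everything, so the minimum is 3.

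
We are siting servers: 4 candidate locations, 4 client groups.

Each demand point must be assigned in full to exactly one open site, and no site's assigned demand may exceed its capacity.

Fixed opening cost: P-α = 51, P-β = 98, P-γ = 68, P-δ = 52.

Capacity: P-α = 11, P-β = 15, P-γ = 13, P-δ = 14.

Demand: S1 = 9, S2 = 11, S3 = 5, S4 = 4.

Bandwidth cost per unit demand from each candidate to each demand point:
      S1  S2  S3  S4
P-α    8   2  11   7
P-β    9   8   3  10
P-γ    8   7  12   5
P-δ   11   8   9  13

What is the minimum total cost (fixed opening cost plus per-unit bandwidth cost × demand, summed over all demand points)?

Open {P-α, P-γ, P-δ}; cheapest assignment that respects the capacities:
  P-α (cap 11, load 11): S2 — cost 11×2 = 22
  P-γ (cap 13, load 13): S1, S4 — cost 9×8 + 4×5 = 92
  P-δ (cap 14, load 5): S3 — cost 5×9 = 45
  Shipping 159, fixed 171 → total 330.
  Any other capacity-feasible assignment to {P-α, P-γ, P-δ} ships for at least 159.
Compare {P-α, P-β, P-γ}: its best feasible assignment gives total 346.
Compare {P-α, P-β, P-δ}: its best feasible assignment gives total 371.
Every other set of open sites that can feasibly serve all demand totals ≥ 346 even under its best assignment. Minimum: 330.

330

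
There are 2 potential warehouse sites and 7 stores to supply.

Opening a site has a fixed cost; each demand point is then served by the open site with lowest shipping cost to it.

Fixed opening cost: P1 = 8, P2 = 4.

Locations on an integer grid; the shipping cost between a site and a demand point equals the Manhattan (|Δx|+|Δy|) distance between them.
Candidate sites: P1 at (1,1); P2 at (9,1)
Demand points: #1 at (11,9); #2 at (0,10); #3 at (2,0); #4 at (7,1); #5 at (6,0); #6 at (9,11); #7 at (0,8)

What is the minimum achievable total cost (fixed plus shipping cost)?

58

Open {P1, P2}: assign each demand point to its cheapest open site.
  #1→P2 10, #2→P1 10, #3→P1 2, #4→P2 2, #5→P2 4, #6→P2 10, #7→P1 8
  shipping cost 46, fixed 12 → total 58.
Compare {P2}: shipping cost 68 + fixed 4 = 72.
Compare {P1}: shipping cost 68 + fixed 8 = 76.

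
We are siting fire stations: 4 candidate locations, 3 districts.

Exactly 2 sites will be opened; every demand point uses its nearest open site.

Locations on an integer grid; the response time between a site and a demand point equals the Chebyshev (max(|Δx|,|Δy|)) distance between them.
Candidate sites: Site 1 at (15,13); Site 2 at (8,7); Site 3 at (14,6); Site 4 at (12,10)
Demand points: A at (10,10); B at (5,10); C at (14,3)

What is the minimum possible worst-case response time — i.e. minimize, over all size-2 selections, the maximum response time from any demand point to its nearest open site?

Open {Site 2, Site 3}.
  Farthest demand point is A at response time 3 (to Site 2); all others are ≤ 3.
With {Site 1, Site 2} the worst case is 6.
With {Site 2, Site 4} the worst case is 6.
No size-2 selection achieves below 3.

3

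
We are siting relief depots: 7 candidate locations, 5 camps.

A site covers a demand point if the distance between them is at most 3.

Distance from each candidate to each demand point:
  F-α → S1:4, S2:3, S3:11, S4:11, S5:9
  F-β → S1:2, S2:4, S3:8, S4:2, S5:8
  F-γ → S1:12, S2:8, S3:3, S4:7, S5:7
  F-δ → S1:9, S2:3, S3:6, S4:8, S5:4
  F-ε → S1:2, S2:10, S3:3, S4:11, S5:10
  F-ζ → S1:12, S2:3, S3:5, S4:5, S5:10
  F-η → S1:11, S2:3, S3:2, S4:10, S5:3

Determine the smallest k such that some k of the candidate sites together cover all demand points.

2

Coverage sets (demand points within 3 of each site):
  F-α: {S2}
  F-β: {S1, S4}
  F-γ: {S3}
  F-δ: {S2}
  F-ε: {S1, S3}
  F-ζ: {S2}
  F-η: {S2, S3, S5}
No single site covers all 5 demand points.
But {F-β, F-η} covers everything, so the minimum is 2.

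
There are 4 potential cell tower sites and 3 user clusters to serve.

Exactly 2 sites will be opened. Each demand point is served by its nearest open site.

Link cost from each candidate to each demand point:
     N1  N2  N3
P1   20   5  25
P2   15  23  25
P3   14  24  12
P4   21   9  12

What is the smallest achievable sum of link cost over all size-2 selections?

31

Open {P1, P3}.
  N1→P3 14, N2→P1 5, N3→P3 12  ⇒ total 31.
Compare {P3, P4}: total 35.
Compare {P2, P4}: total 36.
No size-2 selection does better; minimum is 31.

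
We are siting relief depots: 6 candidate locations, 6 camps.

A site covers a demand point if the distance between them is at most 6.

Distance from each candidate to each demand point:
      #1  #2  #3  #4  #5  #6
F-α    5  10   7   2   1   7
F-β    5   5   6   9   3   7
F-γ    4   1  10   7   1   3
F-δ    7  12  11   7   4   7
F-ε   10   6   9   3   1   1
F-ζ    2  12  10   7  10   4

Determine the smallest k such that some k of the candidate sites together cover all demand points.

Coverage sets (demand points within 6 of each site):
  F-α: {#1, #4, #5}
  F-β: {#1, #2, #3, #5}
  F-γ: {#1, #2, #5, #6}
  F-δ: {#5}
  F-ε: {#2, #4, #5, #6}
  F-ζ: {#1, #6}
No single site covers all 6 demand points.
But {F-β, F-ε} covers everything, so the minimum is 2.

2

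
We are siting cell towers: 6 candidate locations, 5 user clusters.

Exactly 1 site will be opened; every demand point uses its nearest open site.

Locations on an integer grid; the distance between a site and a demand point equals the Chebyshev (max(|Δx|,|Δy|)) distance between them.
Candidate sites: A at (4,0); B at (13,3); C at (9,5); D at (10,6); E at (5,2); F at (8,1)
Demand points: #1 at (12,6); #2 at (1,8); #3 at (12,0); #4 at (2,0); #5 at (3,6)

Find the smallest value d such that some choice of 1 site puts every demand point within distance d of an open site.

Open {E}.
  Farthest demand point is #1 at distance 7 (to E); all others are ≤ 7.
With {F} the worst case is 7.
With {A} the worst case is 8.
No size-1 selection achieves below 7.

7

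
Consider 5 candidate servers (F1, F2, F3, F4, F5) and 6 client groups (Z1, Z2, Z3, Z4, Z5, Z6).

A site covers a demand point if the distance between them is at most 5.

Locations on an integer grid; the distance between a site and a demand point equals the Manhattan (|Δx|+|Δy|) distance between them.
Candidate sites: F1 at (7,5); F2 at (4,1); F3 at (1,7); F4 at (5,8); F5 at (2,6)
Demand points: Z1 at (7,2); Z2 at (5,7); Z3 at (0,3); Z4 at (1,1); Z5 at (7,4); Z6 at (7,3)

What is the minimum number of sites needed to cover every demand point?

3

Coverage sets (demand points within 5 of each site):
  F1: {Z1, Z2, Z5, Z6}
  F2: {Z1, Z4, Z6}
  F3: {Z2, Z3}
  F4: {Z2}
  F5: {Z2, Z3}
No 2 sites suffice: every size-2 union leaves at least one demand point uncovered.
But {F1, F2, F3} covers everything, so the minimum is 3.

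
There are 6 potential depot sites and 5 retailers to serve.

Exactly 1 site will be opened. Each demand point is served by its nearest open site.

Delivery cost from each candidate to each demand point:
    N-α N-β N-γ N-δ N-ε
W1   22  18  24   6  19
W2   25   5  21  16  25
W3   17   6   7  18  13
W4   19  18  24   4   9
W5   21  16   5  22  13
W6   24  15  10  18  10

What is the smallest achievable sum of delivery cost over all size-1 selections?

61

Open {W3}.
  N-α→W3 17, N-β→W3 6, N-γ→W3 7, N-δ→W3 18, N-ε→W3 13  ⇒ total 61.
Compare {W4}: total 74.
Compare {W5}: total 77.
No size-1 selection does better; minimum is 61.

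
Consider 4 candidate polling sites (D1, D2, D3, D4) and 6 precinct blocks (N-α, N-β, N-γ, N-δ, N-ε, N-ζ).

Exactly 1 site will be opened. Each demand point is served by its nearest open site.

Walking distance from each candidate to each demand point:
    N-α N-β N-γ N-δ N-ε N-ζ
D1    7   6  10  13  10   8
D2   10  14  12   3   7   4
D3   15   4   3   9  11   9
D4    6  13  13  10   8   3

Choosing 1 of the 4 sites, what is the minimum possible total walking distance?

Open {D2}.
  N-α→D2 10, N-β→D2 14, N-γ→D2 12, N-δ→D2 3, N-ε→D2 7, N-ζ→D2 4  ⇒ total 50.
Compare {D3}: total 51.
Compare {D4}: total 53.
No size-1 selection does better; minimum is 50.

50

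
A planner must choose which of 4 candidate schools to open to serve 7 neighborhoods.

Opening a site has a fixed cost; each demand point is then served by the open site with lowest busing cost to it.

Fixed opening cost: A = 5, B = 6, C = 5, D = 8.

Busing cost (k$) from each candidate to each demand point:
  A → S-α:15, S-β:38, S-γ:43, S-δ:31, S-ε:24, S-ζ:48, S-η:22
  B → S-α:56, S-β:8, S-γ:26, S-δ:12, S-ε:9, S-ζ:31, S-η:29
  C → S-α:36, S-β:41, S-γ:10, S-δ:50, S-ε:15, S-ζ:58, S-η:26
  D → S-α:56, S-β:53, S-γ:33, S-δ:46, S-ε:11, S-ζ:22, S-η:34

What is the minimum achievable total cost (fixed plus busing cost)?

122

Open {A, B, C, D}: assign each demand point to its cheapest open site.
  S-α→A 15, S-β→B 8, S-γ→C 10, S-δ→B 12, S-ε→B 9, S-ζ→D 22, S-η→A 22
  busing cost 98, fixed 24 → total 122.
Compare {A, B, C}: busing cost 107 + fixed 16 = 123.
Compare {A, B, D}: busing cost 114 + fixed 19 = 133.
Compare {A, B}: busing cost 123 + fixed 11 = 134.
All other subsets cost ≥ 123. Minimum total cost: 122.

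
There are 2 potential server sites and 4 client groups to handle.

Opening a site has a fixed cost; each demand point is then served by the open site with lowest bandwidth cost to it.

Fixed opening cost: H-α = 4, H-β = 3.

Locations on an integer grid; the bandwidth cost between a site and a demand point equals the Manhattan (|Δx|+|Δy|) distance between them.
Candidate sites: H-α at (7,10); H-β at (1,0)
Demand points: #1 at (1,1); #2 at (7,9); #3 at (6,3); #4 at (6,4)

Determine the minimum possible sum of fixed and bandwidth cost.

Open {H-α, H-β}: assign each demand point to its cheapest open site.
  #1→H-β 1, #2→H-α 1, #3→H-α 8, #4→H-α 7
  bandwidth cost 17, fixed 7 → total 24.
Compare {H-α}: bandwidth cost 31 + fixed 4 = 35.
Compare {H-β}: bandwidth cost 33 + fixed 3 = 36.

24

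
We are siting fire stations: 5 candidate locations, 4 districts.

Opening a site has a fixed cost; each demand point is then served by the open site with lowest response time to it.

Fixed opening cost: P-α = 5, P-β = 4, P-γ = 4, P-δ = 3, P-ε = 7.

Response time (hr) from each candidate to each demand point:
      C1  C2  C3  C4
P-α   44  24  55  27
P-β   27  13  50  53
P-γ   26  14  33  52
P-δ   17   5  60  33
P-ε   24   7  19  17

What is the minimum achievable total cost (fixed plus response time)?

Open {P-δ, P-ε}: assign each demand point to its cheapest open site.
  C1→P-δ 17, C2→P-δ 5, C3→P-ε 19, C4→P-ε 17
  response time 58, fixed 10 → total 68.
Compare {P-β, P-δ, P-ε}: response time 58 + fixed 14 = 72.
Compare {P-γ, P-δ, P-ε}: response time 58 + fixed 14 = 72.
Compare {P-α, P-δ, P-ε}: response time 58 + fixed 15 = 73.
All other subsets cost ≥ 72. Minimum total cost: 68.

68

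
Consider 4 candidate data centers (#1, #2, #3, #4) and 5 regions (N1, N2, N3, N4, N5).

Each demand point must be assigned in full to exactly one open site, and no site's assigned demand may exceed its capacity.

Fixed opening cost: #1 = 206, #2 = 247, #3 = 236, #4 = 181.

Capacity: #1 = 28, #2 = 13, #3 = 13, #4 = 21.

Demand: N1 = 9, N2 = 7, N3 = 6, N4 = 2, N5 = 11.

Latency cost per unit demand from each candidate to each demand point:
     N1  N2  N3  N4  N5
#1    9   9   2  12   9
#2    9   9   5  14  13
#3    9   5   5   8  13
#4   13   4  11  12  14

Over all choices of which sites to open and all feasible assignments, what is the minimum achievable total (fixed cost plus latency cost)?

631

Open {#1, #4}; cheapest assignment that respects the capacities:
  #1 (cap 28, load 28): N1, N3, N4, N5 — cost 9×9 + 6×2 + 2×12 + 11×9 = 216
  #4 (cap 21, load 7): N2 — cost 7×4 = 28
  Shipping 244, fixed 387 → total 631.
  Any other capacity-feasible assignment to {#1, #4} ships for at least 244.
Compare {#1, #3}: its best feasible assignment gives total 685.
Compare {#1, #2}: its best feasible assignment gives total 732.
Every other set of open sites that can feasibly serve all demand totals ≥ 685 even under its best assignment. Minimum: 631.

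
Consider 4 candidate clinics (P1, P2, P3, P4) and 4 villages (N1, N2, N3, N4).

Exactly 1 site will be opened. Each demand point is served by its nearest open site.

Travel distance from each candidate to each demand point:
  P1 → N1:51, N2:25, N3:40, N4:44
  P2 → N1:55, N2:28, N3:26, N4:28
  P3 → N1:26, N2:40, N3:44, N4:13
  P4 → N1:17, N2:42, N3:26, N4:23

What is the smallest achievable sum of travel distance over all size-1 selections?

Open {P4}.
  N1→P4 17, N2→P4 42, N3→P4 26, N4→P4 23  ⇒ total 108.
Compare {P3}: total 123.
Compare {P2}: total 137.
No size-1 selection does better; minimum is 108.

108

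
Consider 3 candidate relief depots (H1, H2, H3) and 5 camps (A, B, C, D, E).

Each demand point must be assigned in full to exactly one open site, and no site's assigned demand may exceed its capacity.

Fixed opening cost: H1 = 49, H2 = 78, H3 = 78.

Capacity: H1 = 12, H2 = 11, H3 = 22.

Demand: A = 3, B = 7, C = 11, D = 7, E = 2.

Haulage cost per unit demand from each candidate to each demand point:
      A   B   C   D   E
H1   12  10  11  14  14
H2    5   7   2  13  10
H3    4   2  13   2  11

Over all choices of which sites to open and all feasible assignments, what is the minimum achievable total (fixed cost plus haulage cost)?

Open {H2, H3}; cheapest assignment that respects the capacities:
  H2 (cap 11, load 11): C — cost 11×2 = 22
  H3 (cap 22, load 19): A, B, D, E — cost 3×4 + 7×2 + 7×2 + 2×11 = 62
  Shipping 84, fixed 156 → total 240.
  Any other capacity-feasible assignment to {H2, H3} ships for at least 84.
Compare {H1, H2, H3}: its best feasible assignment gives total 289.
Compare {H1, H3}: its best feasible assignment gives total 310.
Every other set of open sites that can feasibly serve all demand totals ≥ 289 even under its best assignment. Minimum: 240.

240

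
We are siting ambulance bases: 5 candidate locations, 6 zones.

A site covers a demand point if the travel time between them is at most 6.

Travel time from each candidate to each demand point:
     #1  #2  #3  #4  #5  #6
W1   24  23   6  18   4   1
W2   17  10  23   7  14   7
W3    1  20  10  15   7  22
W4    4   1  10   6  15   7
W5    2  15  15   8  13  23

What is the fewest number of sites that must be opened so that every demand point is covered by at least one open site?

2

Coverage sets (demand points within 6 of each site):
  W1: {#3, #5, #6}
  W2: {}
  W3: {#1}
  W4: {#1, #2, #4}
  W5: {#1}
No single site covers all 6 demand points.
But {W1, W4} covers everything, so the minimum is 2.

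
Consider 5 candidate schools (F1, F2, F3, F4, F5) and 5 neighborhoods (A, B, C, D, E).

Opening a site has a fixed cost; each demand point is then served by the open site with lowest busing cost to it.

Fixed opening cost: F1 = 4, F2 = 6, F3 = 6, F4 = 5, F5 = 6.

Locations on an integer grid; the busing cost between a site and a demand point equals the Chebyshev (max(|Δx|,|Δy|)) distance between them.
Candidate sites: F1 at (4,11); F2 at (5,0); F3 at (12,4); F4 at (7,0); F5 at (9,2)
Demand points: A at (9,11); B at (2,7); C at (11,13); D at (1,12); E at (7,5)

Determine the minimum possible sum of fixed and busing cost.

29

Open {F1}: assign each demand point to its cheapest open site.
  A→F1 5, B→F1 4, C→F1 7, D→F1 3, E→F1 6
  busing cost 25, fixed 4 → total 29.
Compare {F1, F5}: busing cost 22 + fixed 10 = 32.
Compare {F1, F4}: busing cost 24 + fixed 9 = 33.
Compare {F1, F2}: busing cost 24 + fixed 10 = 34.
All other subsets cost ≥ 32. Minimum total cost: 29.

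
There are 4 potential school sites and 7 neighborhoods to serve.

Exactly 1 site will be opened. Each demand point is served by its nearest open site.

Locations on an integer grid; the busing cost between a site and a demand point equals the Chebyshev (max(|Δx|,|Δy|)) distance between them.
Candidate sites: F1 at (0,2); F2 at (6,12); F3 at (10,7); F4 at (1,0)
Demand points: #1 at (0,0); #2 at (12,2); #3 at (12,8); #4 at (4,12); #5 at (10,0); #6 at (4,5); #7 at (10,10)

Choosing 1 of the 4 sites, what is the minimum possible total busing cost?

Open {F3}.
  #1→F3 10, #2→F3 5, #3→F3 2, #4→F3 6, #5→F3 7, #6→F3 6, #7→F3 3  ⇒ total 39.
Compare {F2}: total 53.
Compare {F4}: total 59.
No size-1 selection does better; minimum is 39.

39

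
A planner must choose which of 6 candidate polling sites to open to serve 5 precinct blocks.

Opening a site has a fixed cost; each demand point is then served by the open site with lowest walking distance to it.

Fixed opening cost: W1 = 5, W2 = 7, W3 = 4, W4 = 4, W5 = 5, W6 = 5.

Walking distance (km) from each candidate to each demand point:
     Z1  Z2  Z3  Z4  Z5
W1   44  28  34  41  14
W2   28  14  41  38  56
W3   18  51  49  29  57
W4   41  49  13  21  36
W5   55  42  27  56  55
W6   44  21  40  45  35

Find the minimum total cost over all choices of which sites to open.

Open {W1, W2, W3, W4}: assign each demand point to its cheapest open site.
  Z1→W3 18, Z2→W2 14, Z3→W4 13, Z4→W4 21, Z5→W1 14
  walking distance 80, fixed 20 → total 100.
Compare {W1, W3, W4, W6}: walking distance 87 + fixed 18 = 105.
Compare {W1, W2, W3, W4, W5}: walking distance 80 + fixed 25 = 105.
Compare {W1, W2, W3, W4, W6}: walking distance 80 + fixed 25 = 105.
All other subsets cost ≥ 105. Minimum total cost: 100.

100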